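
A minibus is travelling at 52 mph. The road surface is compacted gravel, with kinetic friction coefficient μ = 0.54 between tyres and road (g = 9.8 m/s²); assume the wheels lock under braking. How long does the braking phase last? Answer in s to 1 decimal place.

52 mph × 0.44704 = 23.2461 m/s.
a = μg = 0.54 × 9.8 = 5.292 m/s².
Braking time = v/a = 23.2461 / 5.292 = 4.393 s.

Braking time ≈ 4.4 s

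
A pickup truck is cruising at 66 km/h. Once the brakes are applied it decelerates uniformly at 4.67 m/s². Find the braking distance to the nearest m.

66 km/h ÷ 3.6 = 18.3333 m/s.
Braking distance = v²/(2a) = 18.3333² / (2 × 4.670) = 336.110 / 9.340 = 35.986 m.

Braking distance ≈ 36 m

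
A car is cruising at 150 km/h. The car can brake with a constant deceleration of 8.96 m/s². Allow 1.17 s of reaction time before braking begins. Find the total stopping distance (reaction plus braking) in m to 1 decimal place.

Total stopping distance ≈ 145.6 m

150 km/h ÷ 3.6 = 41.6667 m/s.
Reaction distance = v·t_r = 41.6667 × 1.17 = 48.750 m.
Braking distance = v²/(2a) = 41.6667² / (2 × 8.960) = 1736.114 / 17.920 = 96.881 m.
Total = 48.750 + 96.881 = 145.631 m.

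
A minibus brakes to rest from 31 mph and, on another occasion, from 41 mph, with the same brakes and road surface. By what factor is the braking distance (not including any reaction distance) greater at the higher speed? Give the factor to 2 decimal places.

Factor ≈ 1.75

Braking distance d = v²/(2a), so with a fixed, d ∝ v².
Factor = (41/31)² = 1.3226² = 1.7493.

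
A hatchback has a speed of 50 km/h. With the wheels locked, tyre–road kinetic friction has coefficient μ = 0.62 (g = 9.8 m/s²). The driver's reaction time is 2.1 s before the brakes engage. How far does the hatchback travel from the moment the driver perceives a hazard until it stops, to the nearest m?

50 km/h ÷ 3.6 = 13.8889 m/s.
a = μg = 0.62 × 9.8 = 6.076 m/s².
Reaction distance = v·t_r = 13.8889 × 2.1 = 29.167 m.
Braking distance = v²/(2a) = 13.8889² / (2 × 6.076) = 192.902 / 12.152 = 15.874 m.
Total = 29.167 + 15.874 = 45.041 m.

Total stopping distance ≈ 45 m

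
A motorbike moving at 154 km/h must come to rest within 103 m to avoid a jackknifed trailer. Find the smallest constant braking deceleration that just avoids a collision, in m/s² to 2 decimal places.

154 km/h ÷ 3.6 = 42.7778 m/s.
v² = 2a·d ⇒ a = v²/(2d) = 42.7778² / (2 × 103.000) = 1829.940 / 206.000 = 8.8832 m/s².

Required deceleration ≈ 8.88 m/s²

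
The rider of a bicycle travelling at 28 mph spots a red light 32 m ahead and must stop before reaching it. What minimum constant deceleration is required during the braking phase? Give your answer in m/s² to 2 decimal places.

Required deceleration ≈ 2.45 m/s²

28 mph × 0.44704 = 12.5171 m/s.
v² = 2a·d ⇒ a = v²/(2d) = 12.5171² / (2 × 32.000) = 156.678 / 64.000 = 2.4481 m/s².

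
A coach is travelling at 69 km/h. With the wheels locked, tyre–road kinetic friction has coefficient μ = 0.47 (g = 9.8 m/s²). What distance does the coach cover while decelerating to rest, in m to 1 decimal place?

Braking distance ≈ 39.9 m

69 km/h ÷ 3.6 = 19.1667 m/s.
a = μg = 0.47 × 9.8 = 4.606 m/s².
Braking distance = v²/(2a) = 19.1667² / (2 × 4.606) = 367.362 / 9.212 = 39.879 m.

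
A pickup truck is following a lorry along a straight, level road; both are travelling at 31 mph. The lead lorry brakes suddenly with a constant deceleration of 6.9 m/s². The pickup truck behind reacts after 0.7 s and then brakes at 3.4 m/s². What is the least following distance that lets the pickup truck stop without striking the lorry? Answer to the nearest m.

Minimum gap ≈ 24 m

31 mph × 0.44704 = 13.8582 m/s.
Leader travels v²/(2a_L) = 192.050 / 13.800 = 13.917 m before stopping.
Follower covers v·t_r = 13.8582 × 0.7 = 9.701 m while reacting, then v²/(2a_F) = 192.050 / 6.800 = 28.243 m while braking, for a total of 9.701 + 28.243 = 37.944 m.
Since a_F ≤ a_L and the follower starts braking later, the follower is never slower than the leader, so the closest approach is when both have stopped.
Minimum gap = 37.944 − 13.917 = 24.027 m.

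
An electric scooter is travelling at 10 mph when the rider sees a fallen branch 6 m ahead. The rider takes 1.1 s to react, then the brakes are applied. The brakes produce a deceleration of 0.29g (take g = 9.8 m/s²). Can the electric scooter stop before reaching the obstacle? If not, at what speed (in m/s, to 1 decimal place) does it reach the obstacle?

No — it strikes the obstacle at 3.7 m/s

10 mph × 0.44704 = 4.4704 m/s.
a = 0.29 × 9.8 = 2.842 m/s².
Reaction distance = 4.4704 × 1.1 = 4.917 m.
Braking distance needed to stop: v²/(2a) = 19.984 / 5.684 = 3.516 m, so total needed = 4.917 + 3.516 = 8.433 m > 6 m — it cannot stop.
Distance remaining when braking begins: 6 − 4.917 = 1.083 m.
v² = v₀² − 2a·d = 19.984 − 2 × 2.842 × 1.083 = 13.828 m²/s².
v = √13.828 = 3.719 m/s.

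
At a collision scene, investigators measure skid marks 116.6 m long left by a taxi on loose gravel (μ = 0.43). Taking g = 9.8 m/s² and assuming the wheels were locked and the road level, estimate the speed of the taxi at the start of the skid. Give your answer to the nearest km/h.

Initial speed ≈ 113 km/h

Deceleration a = μg = 0.43 × 9.8 = 4.214 m/s².
v = √(2a·d) = √(2 × 4.214 × 116.6) = √982.705 = 31.3481 m/s.
= 31.3481 × 3.6 = 112.853 km/h.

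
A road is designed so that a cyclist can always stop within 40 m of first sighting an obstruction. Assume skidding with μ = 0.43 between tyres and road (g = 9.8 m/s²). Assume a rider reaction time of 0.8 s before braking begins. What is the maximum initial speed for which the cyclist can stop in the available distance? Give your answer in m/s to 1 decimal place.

a = μg = 0.43 × 9.8 = 4.214 m/s².
Stopping distance: v·t_r + v²/(2a) = 40 with t_r = 0.8 s and a = 4.214 m/s².
So v² + 6.742 v − 337.12 = 0.
Positive root: v = −a·t_r + √((a·t_r)² + 2a·d) = −3.371 + √(11.364 + 337.12) = 15.2967 m/s.

Maximum speed ≈ 15.3 m/s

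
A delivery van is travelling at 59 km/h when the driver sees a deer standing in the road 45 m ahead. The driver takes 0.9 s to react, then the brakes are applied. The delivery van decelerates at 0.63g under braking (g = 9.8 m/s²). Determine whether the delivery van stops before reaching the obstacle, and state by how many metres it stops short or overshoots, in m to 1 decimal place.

59 km/h ÷ 3.6 = 16.3889 m/s.
a = 0.63 × 9.8 = 6.174 m/s².
Reaction distance = 16.3889 × 0.9 = 14.750 m.
Braking distance = v²/(2a) = 268.596 / 12.348 = 21.752 m.
Total stopping distance = 14.750 + 21.752 = 36.502 m, vs 45 m available — it stops with 45 − 36.502 = 8.498 m to spare.

Yes — it stops 8.5 m short of the obstacle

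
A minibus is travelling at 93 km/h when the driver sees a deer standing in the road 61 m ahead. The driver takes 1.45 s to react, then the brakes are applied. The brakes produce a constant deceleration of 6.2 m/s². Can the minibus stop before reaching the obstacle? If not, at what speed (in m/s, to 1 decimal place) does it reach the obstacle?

93 km/h ÷ 3.6 = 25.8333 m/s.
Reaction distance = 25.8333 × 1.45 = 37.458 m.
Braking distance needed to stop: v²/(2a) = 667.359 / 12.400 = 53.819 m, so total needed = 37.458 + 53.819 = 91.277 m > 61 m — it cannot stop.
Distance remaining when braking begins: 61 − 37.458 = 23.542 m.
v² = v₀² − 2a·d = 667.359 − 2 × 6.200 × 23.542 = 375.438 m²/s².
v = √375.438 = 19.376 m/s.

No — it strikes the obstacle at 19.4 m/s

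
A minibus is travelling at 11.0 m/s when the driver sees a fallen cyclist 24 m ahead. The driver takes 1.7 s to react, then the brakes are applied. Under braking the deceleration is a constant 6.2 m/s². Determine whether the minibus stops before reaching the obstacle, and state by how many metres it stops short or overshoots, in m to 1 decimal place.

No — it overshoots by 4.5 m

Reaction distance = 11.0000 × 1.7 = 18.700 m.
Braking distance = v²/(2a) = 121.000 / 12.400 = 9.758 m.
Total stopping distance = 18.700 + 9.758 = 28.458 m, vs 24 m available — it cannot stop in time and overshoots by 28.458 − 24 = 4.458 m.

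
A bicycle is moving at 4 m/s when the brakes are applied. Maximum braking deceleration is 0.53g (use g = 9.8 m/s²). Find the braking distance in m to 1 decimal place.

Braking distance ≈ 1.5 m

a = 0.53 × 9.8 = 5.194 m/s².
Braking distance = v²/(2a) = 4.0000² / (2 × 5.194) = 16.000 / 10.388 = 1.540 m.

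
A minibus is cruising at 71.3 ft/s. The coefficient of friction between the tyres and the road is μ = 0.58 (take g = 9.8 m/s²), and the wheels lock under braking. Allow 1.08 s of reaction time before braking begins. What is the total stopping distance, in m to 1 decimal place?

71.3 ft/s × 0.3048 = 21.7322 m/s.
a = μg = 0.58 × 9.8 = 5.684 m/s².
Reaction distance = v·t_r = 21.7322 × 1.08 = 23.471 m.
Braking distance = v²/(2a) = 21.7322² / (2 × 5.684) = 472.289 / 11.368 = 41.545 m.
Total = 23.471 + 41.545 = 65.016 m.

Total stopping distance ≈ 65.0 m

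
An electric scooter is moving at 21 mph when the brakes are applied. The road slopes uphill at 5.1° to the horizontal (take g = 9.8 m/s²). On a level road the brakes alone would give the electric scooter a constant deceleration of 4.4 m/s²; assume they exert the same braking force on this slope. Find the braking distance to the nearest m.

21 mph × 0.44704 = 9.3878 m/s.
Gravity along the uphill slope adds to the braking deceleration: a_eff = 4.400 + 9.8·sin 5.1° = 4.400 + 0.871 = 5.271 m/s².
Braking distance = v²/(2a) = 9.3878² / (2 × 5.271) = 88.131 / 10.542 = 8.360 m.

Braking distance ≈ 8 m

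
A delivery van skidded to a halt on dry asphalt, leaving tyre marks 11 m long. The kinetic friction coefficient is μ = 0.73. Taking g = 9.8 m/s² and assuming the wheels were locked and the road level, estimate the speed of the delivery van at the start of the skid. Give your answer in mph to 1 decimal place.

Initial speed ≈ 28.1 mph

Deceleration a = μg = 0.73 × 9.8 = 7.154 m/s².
v = √(2a·d) = √(2 × 7.154 × 11) = √157.388 = 12.5454 m/s.
= 12.5454 ÷ 0.44704 = 28.063 mph.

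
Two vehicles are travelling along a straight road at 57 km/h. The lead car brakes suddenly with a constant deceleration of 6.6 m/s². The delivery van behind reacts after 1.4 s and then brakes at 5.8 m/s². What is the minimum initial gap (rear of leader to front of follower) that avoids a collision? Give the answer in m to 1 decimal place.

57 km/h ÷ 3.6 = 15.8333 m/s.
Leader travels v²/(2a_L) = 250.693 / 13.200 = 18.992 m before stopping.
Follower covers v·t_r = 15.8333 × 1.4 = 22.167 m while reacting, then v²/(2a_F) = 250.693 / 11.600 = 21.611 m while braking, for a total of 22.167 + 21.611 = 43.778 m.
Since a_F ≤ a_L and the follower starts braking later, the follower is never slower than the leader, so the closest approach is when both have stopped.
Minimum gap = 43.778 − 18.992 = 24.786 m.

Minimum gap ≈ 24.8 m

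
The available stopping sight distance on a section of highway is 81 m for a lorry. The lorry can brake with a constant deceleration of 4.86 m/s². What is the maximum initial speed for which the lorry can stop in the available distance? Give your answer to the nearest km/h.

Maximum speed ≈ 101 km/h

v²/(2a) = d ⇒ v = √(2 × 4.860 × 81) = √787.32 = 28.0592 m/s.
28.0592 m/s × 3.6 = 101.013 km/h.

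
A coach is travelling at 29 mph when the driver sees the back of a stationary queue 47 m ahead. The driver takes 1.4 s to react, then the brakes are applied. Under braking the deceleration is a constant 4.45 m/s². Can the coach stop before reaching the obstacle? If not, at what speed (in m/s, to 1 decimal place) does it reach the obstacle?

29 mph × 0.44704 = 12.9642 m/s.
Reaction distance = 12.9642 × 1.4 = 18.150 m.
Braking distance = v²/(2a) = 168.070 / 8.900 = 18.884 m.
Total stopping distance = 18.150 + 18.884 = 37.034 m, vs 47 m available — it stops with 47 − 37.034 = 9.966 m to spare.

Yes — it stops about 10.0 m short of the obstacle, so it never reaches it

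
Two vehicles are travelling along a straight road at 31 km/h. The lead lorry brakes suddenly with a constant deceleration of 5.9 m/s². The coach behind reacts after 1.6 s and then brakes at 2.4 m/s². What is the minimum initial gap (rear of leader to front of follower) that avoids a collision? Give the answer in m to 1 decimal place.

Minimum gap ≈ 22.9 m

31 km/h ÷ 3.6 = 8.6111 m/s.
Leader travels v²/(2a_L) = 74.151 / 11.800 = 6.284 m before stopping.
Follower covers v·t_r = 8.6111 × 1.6 = 13.778 m while reacting, then v²/(2a_F) = 74.151 / 4.800 = 15.448 m while braking, for a total of 13.778 + 15.448 = 29.226 m.
Since a_F ≤ a_L and the follower starts braking later, the follower is never slower than the leader, so the closest approach is when both have stopped.
Minimum gap = 29.226 − 6.284 = 22.942 m.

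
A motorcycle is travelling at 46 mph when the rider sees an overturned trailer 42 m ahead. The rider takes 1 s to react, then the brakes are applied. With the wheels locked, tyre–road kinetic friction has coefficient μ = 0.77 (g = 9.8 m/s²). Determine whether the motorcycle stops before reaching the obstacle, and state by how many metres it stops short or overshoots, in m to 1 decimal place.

46 mph × 0.44704 = 20.5638 m/s.
a = μg = 0.77 × 9.8 = 7.546 m/s².
Reaction distance = 20.5638 × 1 = 20.564 m.
Braking distance = v²/(2a) = 422.870 / 15.092 = 28.019 m.
Total stopping distance = 20.564 + 28.019 = 48.583 m, vs 42 m available — it cannot stop in time and overshoots by 48.583 − 42 = 6.583 m.

No — it overshoots by 6.6 m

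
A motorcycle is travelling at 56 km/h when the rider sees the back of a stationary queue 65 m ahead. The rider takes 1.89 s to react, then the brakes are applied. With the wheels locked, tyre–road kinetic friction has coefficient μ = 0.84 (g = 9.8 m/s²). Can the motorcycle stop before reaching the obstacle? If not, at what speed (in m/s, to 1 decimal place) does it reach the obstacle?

56 km/h ÷ 3.6 = 15.5556 m/s.
a = μg = 0.84 × 9.8 = 8.232 m/s².
Reaction distance = 15.5556 × 1.89 = 29.400 m.
Braking distance = v²/(2a) = 241.977 / 16.464 = 14.697 m.
Total stopping distance = 29.400 + 14.697 = 44.097 m, vs 65 m available — it stops with 65 − 44.097 = 20.903 m to spare.

Yes — it stops about 20.9 m short of the obstacle, so it never reaches it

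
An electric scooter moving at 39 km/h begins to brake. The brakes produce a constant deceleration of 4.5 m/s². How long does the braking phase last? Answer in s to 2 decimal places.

Braking time ≈ 2.41 s

39 km/h ÷ 3.6 = 10.8333 m/s.
Braking time = v/a = 10.8333 / 4.500 = 2.407 s.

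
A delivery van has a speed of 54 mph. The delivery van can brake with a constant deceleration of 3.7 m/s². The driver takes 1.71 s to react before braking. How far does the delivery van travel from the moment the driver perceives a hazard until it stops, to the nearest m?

54 mph × 0.44704 = 24.1402 m/s.
Reaction distance = v·t_r = 24.1402 × 1.71 = 41.280 m.
Braking distance = v²/(2a) = 24.1402² / (2 × 3.700) = 582.749 / 7.400 = 78.750 m.
Total = 41.280 + 78.750 = 120.030 m.

Total stopping distance ≈ 120 m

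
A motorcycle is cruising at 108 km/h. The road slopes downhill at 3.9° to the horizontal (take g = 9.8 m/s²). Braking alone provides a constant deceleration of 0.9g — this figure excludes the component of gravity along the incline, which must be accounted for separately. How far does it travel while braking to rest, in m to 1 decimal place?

108 km/h ÷ 3.6 = 30.0000 m/s.
a = 0.9 × 9.8 = 8.820 m/s².
Gravity along the downhill slope reduces the braking deceleration: a_eff = 8.820 − 9.8·sin 3.9° = 8.820 − 0.667 = 8.153 m/s².
Braking distance = v²/(2a) = 30.0000² / (2 × 8.153) = 900.000 / 16.306 = 55.194 m.

Braking distance ≈ 55.2 m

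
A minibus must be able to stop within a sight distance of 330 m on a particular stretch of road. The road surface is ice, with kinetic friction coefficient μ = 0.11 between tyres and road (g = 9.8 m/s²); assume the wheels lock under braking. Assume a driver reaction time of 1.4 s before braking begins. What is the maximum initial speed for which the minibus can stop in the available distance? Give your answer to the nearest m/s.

Maximum speed ≈ 25 m/s

a = μg = 0.11 × 9.8 = 1.078 m/s².
Stopping distance: v·t_r + v²/(2a) = 330 with t_r = 1.4 s and a = 1.078 m/s².
So v² + 3.018 v − 711.48 = 0.
Positive root: v = −a·t_r + √((a·t_r)² + 2a·d) = −1.509 + √(2.277 + 711.48) = 25.2072 m/s.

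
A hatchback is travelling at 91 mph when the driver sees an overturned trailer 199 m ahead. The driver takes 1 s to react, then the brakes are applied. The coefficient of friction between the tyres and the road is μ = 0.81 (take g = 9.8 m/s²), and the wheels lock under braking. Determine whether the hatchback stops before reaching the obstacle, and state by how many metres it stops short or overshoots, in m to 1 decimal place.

Yes — it stops 54.1 m short of the obstacle

91 mph × 0.44704 = 40.6806 m/s.
a = μg = 0.81 × 9.8 = 7.938 m/s².
Reaction distance = 40.6806 × 1 = 40.681 m.
Braking distance = v²/(2a) = 1654.911 / 15.876 = 104.240 m.
Total stopping distance = 40.681 + 104.240 = 144.921 m, vs 199 m available — it stops with 199 − 144.921 = 54.079 m to spare.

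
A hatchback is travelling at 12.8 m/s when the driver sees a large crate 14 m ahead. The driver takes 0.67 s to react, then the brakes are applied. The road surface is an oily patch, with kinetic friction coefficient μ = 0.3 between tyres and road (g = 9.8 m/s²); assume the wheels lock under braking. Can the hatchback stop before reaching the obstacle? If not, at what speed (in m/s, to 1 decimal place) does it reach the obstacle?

No — it strikes the obstacle at 11.5 m/s

a = μg = 0.3 × 9.8 = 2.940 m/s².
Reaction distance = 12.8000 × 0.67 = 8.576 m.
Braking distance needed to stop: v²/(2a) = 163.840 / 5.880 = 27.864 m, so total needed = 8.576 + 27.864 = 36.440 m > 14 m — it cannot stop.
Distance remaining when braking begins: 14 − 8.576 = 5.424 m.
v² = v₀² − 2a·d = 163.840 − 2 × 2.940 × 5.424 = 131.947 m²/s².
v = √131.947 = 11.487 m/s.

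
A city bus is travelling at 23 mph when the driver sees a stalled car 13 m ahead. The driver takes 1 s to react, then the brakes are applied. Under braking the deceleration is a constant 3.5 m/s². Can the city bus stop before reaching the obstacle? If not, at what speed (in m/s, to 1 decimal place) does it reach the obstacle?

No — it strikes the obstacle at 9.3 m/s

23 mph × 0.44704 = 10.2819 m/s.
Reaction distance = 10.2819 × 1 = 10.282 m.
Braking distance needed to stop: v²/(2a) = 105.717 / 7.000 = 15.102 m, so total needed = 10.282 + 15.102 = 25.384 m > 13 m — it cannot stop.
Distance remaining when braking begins: 13 − 10.282 = 2.718 m.
v² = v₀² − 2a·d = 105.717 − 2 × 3.500 × 2.718 = 86.691 m²/s².
v = √86.691 = 9.311 m/s.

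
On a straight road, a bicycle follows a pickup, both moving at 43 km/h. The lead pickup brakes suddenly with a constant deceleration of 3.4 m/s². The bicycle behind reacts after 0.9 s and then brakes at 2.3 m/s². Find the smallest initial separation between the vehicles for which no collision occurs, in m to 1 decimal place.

43 km/h ÷ 3.6 = 11.9444 m/s.
Leader travels v²/(2a_L) = 142.669 / 6.800 = 20.981 m before stopping.
Follower covers v·t_r = 11.9444 × 0.9 = 10.750 m while reacting, then v²/(2a_F) = 142.669 / 4.600 = 31.015 m while braking, for a total of 10.750 + 31.015 = 41.765 m.
Since a_F ≤ a_L and the follower starts braking later, the follower is never slower than the leader, so the closest approach is when both have stopped.
Minimum gap = 41.765 − 20.981 = 20.784 m.

Minimum gap ≈ 20.8 m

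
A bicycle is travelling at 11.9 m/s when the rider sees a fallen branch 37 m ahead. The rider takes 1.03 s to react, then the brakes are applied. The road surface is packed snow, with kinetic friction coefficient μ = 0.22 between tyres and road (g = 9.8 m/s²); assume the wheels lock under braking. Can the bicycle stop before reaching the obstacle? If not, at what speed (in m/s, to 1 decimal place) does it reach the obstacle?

a = μg = 0.22 × 9.8 = 2.156 m/s².
Reaction distance = 11.9000 × 1.03 = 12.257 m.
Braking distance needed to stop: v²/(2a) = 141.610 / 4.312 = 32.841 m, so total needed = 12.257 + 32.841 = 45.098 m > 37 m — it cannot stop.
Distance remaining when braking begins: 37 − 12.257 = 24.743 m.
v² = v₀² − 2a·d = 141.610 − 2 × 2.156 × 24.743 = 34.918 m²/s².
v = √34.918 = 5.909 m/s.

No — it strikes the obstacle at 5.9 m/s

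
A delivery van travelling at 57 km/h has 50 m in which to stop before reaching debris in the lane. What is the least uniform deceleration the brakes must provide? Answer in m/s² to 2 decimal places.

57 km/h ÷ 3.6 = 15.8333 m/s.
v² = 2a·d ⇒ a = v²/(2d) = 15.8333² / (2 × 50.000) = 250.693 / 100.000 = 2.5069 m/s².

Required deceleration ≈ 2.51 m/s²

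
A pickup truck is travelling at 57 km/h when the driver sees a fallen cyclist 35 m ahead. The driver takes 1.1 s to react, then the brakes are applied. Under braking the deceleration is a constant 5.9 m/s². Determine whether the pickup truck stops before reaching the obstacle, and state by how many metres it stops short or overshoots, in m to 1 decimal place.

57 km/h ÷ 3.6 = 15.8333 m/s.
Reaction distance = 15.8333 × 1.1 = 17.417 m.
Braking distance = v²/(2a) = 250.693 / 11.800 = 21.245 m.
Total stopping distance = 17.417 + 21.245 = 38.662 m, vs 35 m available — it cannot stop in time and overshoots by 38.662 − 35 = 3.662 m.

No — it overshoots by 3.7 m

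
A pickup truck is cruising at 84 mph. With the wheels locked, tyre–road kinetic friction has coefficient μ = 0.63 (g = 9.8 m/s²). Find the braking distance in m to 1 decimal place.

Braking distance ≈ 114.2 m

84 mph × 0.44704 = 37.5514 m/s.
a = μg = 0.63 × 9.8 = 6.174 m/s².
Braking distance = v²/(2a) = 37.5514² / (2 × 6.174) = 1410.108 / 12.348 = 114.197 m.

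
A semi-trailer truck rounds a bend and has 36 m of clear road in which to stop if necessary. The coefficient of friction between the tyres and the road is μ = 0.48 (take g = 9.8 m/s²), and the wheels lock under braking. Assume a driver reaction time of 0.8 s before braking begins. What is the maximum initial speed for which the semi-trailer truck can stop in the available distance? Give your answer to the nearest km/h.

a = μg = 0.48 × 9.8 = 4.704 m/s².
Stopping distance: v·t_r + v²/(2a) = 36 with t_r = 0.8 s and a = 4.704 m/s².
So v² + 7.526 v − 338.69 = 0.
Positive root: v = −a·t_r + √((a·t_r)² + 2a·d) = −3.763 + √(14.160 + 338.69) = 15.0213 m/s.
15.0213 m/s × 3.6 = 54.077 km/h.

Maximum speed ≈ 54 km/h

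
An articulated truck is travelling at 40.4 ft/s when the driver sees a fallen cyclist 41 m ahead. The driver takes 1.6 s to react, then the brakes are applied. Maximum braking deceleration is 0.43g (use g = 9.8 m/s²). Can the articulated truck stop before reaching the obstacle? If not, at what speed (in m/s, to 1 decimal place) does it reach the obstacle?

40.4 ft/s × 0.3048 = 12.3139 m/s.
a = 0.43 × 9.8 = 4.214 m/s².
Reaction distance = 12.3139 × 1.6 = 19.702 m.
Braking distance = v²/(2a) = 151.632 / 8.428 = 17.991 m.
Total stopping distance = 19.702 + 17.991 = 37.693 m, vs 41 m available — it stops with 41 − 37.693 = 3.307 m to spare.

Yes — it stops about 3.3 m short of the obstacle, so it never reaches it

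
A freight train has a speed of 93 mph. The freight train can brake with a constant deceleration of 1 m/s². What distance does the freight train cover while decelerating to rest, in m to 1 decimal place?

93 mph × 0.44704 = 41.5747 m/s.
Braking distance = v²/(2a) = 41.5747² / (2 × 1.000) = 1728.456 / 2.000 = 864.228 m.

Braking distance ≈ 864.2 m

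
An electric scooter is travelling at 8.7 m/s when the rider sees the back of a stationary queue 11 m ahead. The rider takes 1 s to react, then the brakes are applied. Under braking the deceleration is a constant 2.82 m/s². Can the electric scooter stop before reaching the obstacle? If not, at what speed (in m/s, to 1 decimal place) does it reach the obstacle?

Reaction distance = 8.7000 × 1 = 8.700 m.
Braking distance needed to stop: v²/(2a) = 75.690 / 5.640 = 13.420 m, so total needed = 8.700 + 13.420 = 22.120 m > 11 m — it cannot stop.
Distance remaining when braking begins: 11 − 8.700 = 2.300 m.
v² = v₀² − 2a·d = 75.690 − 2 × 2.820 × 2.300 = 62.718 m²/s².
v = √62.718 = 7.919 m/s.

No — it strikes the obstacle at 7.9 m/s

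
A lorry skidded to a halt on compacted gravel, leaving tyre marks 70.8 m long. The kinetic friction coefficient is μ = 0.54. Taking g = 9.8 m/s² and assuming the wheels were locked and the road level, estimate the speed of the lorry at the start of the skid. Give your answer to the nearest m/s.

Initial speed ≈ 27 m/s

Deceleration a = μg = 0.54 × 9.8 = 5.292 m/s².
v = √(2a·d) = √(2 × 5.292 × 70.8) = √749.347 = 27.3742 m/s.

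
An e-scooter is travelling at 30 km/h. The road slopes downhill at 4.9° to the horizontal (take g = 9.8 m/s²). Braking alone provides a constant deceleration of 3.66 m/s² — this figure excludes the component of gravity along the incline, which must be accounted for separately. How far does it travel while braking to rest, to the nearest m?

Braking distance ≈ 12 m

30 km/h ÷ 3.6 = 8.3333 m/s.
Gravity along the downhill slope reduces the braking deceleration: a_eff = 3.660 − 9.8·sin 4.9° = 3.660 − 0.837 = 2.823 m/s².
Braking distance = v²/(2a) = 8.3333² / (2 × 2.823) = 69.444 / 5.646 = 12.300 m.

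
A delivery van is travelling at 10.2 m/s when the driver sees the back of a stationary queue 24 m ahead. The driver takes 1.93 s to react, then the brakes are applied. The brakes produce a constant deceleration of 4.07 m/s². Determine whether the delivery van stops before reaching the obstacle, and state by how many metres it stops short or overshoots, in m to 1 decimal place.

Reaction distance = 10.2000 × 1.93 = 19.686 m.
Braking distance = v²/(2a) = 104.040 / 8.140 = 12.781 m.
Total stopping distance = 19.686 + 12.781 = 32.467 m, vs 24 m available — it cannot stop in time and overshoots by 32.467 − 24 = 8.467 m.

No — it overshoots by 8.5 m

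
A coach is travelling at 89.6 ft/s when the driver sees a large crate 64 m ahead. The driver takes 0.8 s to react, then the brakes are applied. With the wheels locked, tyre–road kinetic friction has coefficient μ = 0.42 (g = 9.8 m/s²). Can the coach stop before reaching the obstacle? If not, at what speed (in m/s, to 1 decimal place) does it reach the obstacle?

89.6 ft/s × 0.3048 = 27.3101 m/s.
a = μg = 0.42 × 9.8 = 4.116 m/s².
Reaction distance = 27.3101 × 0.8 = 21.848 m.
Braking distance needed to stop: v²/(2a) = 745.842 / 8.232 = 90.603 m, so total needed = 21.848 + 90.603 = 112.451 m > 64 m — it cannot stop.
Distance remaining when braking begins: 64 − 21.848 = 42.152 m.
v² = v₀² − 2a·d = 745.842 − 2 × 4.116 × 42.152 = 398.847 m²/s².
v = √398.847 = 19.971 m/s.

No — it strikes the obstacle at 20.0 m/s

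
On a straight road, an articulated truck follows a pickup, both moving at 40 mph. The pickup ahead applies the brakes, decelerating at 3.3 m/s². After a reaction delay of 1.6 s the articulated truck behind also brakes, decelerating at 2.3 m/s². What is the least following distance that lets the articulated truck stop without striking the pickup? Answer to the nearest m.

Minimum gap ≈ 50 m

40 mph × 0.44704 = 17.8816 m/s.
Leader travels v²/(2a_L) = 319.752 / 6.600 = 48.447 m before stopping.
Follower covers v·t_r = 17.8816 × 1.6 = 28.611 m while reacting, then v²/(2a_F) = 319.752 / 4.600 = 69.511 m while braking, for a total of 28.611 + 69.511 = 98.122 m.
Since a_F ≤ a_L and the follower starts braking later, the follower is never slower than the leader, so the closest approach is when both have stopped.
Minimum gap = 98.122 − 48.447 = 49.675 m.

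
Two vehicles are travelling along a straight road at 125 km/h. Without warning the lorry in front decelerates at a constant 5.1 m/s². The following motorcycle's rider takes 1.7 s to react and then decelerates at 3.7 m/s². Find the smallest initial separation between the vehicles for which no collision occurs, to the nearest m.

Minimum gap ≈ 104 m

125 km/h ÷ 3.6 = 34.7222 m/s.
Leader travels v²/(2a_L) = 1205.631 / 10.200 = 118.199 m before stopping.
Follower covers v·t_r = 34.7222 × 1.7 = 59.028 m while reacting, then v²/(2a_F) = 1205.631 / 7.400 = 162.923 m while braking, for a total of 59.028 + 162.923 = 221.951 m.
Since a_F ≤ a_L and the follower starts braking later, the follower is never slower than the leader, so the closest approach is when both have stopped.
Minimum gap = 221.951 − 118.199 = 103.752 m.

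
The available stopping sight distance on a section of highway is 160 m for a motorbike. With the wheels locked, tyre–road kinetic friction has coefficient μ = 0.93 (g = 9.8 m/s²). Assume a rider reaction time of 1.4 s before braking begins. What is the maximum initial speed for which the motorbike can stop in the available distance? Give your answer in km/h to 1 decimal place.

Maximum speed ≈ 153.8 km/h

a = μg = 0.93 × 9.8 = 9.114 m/s².
Stopping distance: v·t_r + v²/(2a) = 160 with t_r = 1.4 s and a = 9.114 m/s².
So v² + 25.519 v − 2916.48 = 0.
Positive root: v = −a·t_r + √((a·t_r)² + 2a·d) = −12.760 + √(162.818 + 2916.48) = 42.7314 m/s.
42.7314 m/s × 3.6 = 153.833 km/h.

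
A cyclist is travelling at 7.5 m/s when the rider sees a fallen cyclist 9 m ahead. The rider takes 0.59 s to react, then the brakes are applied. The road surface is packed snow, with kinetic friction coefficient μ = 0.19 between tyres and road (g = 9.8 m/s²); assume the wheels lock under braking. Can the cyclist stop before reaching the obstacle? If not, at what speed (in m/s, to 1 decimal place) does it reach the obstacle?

a = μg = 0.19 × 9.8 = 1.862 m/s².
Reaction distance = 7.5000 × 0.59 = 4.425 m.
Braking distance needed to stop: v²/(2a) = 56.250 / 3.724 = 15.105 m, so total needed = 4.425 + 15.105 = 19.530 m > 9 m — it cannot stop.
Distance remaining when braking begins: 9 − 4.425 = 4.575 m.
v² = v₀² − 2a·d = 56.250 − 2 × 1.862 × 4.575 = 39.213 m²/s².
v = √39.213 = 6.262 m/s.

No — it strikes the obstacle at 6.3 m/s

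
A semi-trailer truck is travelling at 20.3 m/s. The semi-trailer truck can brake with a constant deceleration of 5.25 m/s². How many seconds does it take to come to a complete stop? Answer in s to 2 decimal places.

Braking time = v/a = 20.3000 / 5.250 = 3.867 s.

Braking time ≈ 3.87 s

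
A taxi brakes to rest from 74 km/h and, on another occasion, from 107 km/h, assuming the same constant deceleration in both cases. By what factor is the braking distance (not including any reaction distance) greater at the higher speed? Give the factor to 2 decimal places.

Factor ≈ 2.09

Braking distance d = v²/(2a), so with a fixed, d ∝ v².
Factor = (107/74)² = 1.4459² = 2.0906.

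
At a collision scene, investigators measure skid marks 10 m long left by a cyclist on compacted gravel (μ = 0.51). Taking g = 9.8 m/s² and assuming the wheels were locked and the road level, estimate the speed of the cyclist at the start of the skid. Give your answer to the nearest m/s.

Deceleration a = μg = 0.51 × 9.8 = 4.998 m/s².
v = √(2a·d) = √(2 × 4.998 × 10) = √99.960 = 9.9980 m/s.

Initial speed ≈ 10 m/s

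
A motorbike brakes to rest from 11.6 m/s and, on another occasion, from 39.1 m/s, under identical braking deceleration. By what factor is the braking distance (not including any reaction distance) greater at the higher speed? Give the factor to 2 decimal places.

Factor ≈ 11.36

Braking distance d = v²/(2a), so with a fixed, d ∝ v².
Factor = (39.1/11.6)² = 3.3707² = 11.3616.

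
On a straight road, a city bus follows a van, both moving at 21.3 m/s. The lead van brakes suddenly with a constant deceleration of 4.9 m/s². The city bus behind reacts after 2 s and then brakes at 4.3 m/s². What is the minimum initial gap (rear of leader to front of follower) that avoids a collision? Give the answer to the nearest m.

Minimum gap ≈ 49 m

Leader travels v²/(2a_L) = 453.690 / 9.800 = 46.295 m before stopping.
Follower covers v·t_r = 21.3000 × 2 = 42.600 m while reacting, then v²/(2a_F) = 453.690 / 8.600 = 52.755 m while braking, for a total of 42.600 + 52.755 = 95.355 m.
Since a_F ≤ a_L and the follower starts braking later, the follower is never slower than the leader, so the closest approach is when both have stopped.
Minimum gap = 95.355 − 46.295 = 49.060 m.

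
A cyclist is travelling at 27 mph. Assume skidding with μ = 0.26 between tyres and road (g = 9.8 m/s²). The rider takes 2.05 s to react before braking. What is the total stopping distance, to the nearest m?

Total stopping distance ≈ 53 m

27 mph × 0.44704 = 12.0701 m/s.
a = μg = 0.26 × 9.8 = 2.548 m/s².
Reaction distance = v·t_r = 12.0701 × 2.05 = 24.744 m.
Braking distance = v²/(2a) = 12.0701² / (2 × 2.548) = 145.687 / 5.096 = 28.589 m.
Total = 24.744 + 28.589 = 53.333 m.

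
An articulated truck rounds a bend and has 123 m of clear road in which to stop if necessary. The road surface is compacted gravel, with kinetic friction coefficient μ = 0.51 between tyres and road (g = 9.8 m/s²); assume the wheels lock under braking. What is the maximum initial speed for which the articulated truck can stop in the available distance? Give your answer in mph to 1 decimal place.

a = μg = 0.51 × 9.8 = 4.998 m/s².
v²/(2a) = d ⇒ v = √(2 × 4.998 × 123) = √1229.51 = 35.0644 m/s.
35.0644 m/s ÷ 0.44704 = 78.437 mph.

Maximum speed ≈ 78.4 mph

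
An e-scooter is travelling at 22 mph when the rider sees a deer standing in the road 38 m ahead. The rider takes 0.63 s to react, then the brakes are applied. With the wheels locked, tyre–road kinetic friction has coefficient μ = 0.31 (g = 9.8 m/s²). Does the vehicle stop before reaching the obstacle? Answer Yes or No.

Yes

22 mph × 0.44704 = 9.8349 m/s.
a = μg = 0.31 × 9.8 = 3.038 m/s².
Reaction distance = 9.8349 × 0.63 = 6.196 m.
Braking distance = v²/(2a) = 96.725 / 6.076 = 15.919 m.
Total stopping distance = 6.196 + 15.919 = 22.115 m, vs 38 m available — it stops with 38 − 22.115 = 15.885 m to spare.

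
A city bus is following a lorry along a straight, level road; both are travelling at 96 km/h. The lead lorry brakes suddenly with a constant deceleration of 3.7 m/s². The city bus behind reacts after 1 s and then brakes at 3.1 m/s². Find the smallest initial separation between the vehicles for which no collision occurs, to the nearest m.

Minimum gap ≈ 45 m

96 km/h ÷ 3.6 = 26.6667 m/s.
Leader travels v²/(2a_L) = 711.113 / 7.400 = 96.096 m before stopping.
Follower covers v·t_r = 26.6667 × 1 = 26.667 m while reacting, then v²/(2a_F) = 711.113 / 6.200 = 114.696 m while braking, for a total of 26.667 + 114.696 = 141.363 m.
Since a_F ≤ a_L and the follower starts braking later, the follower is never slower than the leader, so the closest approach is when both have stopped.
Minimum gap = 141.363 − 96.096 = 45.267 m.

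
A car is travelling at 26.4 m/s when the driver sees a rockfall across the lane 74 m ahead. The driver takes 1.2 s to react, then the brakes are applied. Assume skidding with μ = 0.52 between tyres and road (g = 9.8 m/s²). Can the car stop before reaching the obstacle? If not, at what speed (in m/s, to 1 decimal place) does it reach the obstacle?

No — it strikes the obstacle at 16.3 m/s

a = μg = 0.52 × 9.8 = 5.096 m/s².
Reaction distance = 26.4000 × 1.2 = 31.680 m.
Braking distance needed to stop: v²/(2a) = 696.960 / 10.192 = 68.383 m, so total needed = 31.680 + 68.383 = 100.063 m > 74 m — it cannot stop.
Distance remaining when braking begins: 74 − 31.680 = 42.320 m.
v² = v₀² − 2a·d = 696.960 − 2 × 5.096 × 42.320 = 265.635 m²/s².
v = √265.635 = 16.298 m/s.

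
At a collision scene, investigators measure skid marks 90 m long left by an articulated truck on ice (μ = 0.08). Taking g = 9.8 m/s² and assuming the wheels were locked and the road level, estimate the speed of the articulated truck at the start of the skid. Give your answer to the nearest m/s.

Deceleration a = μg = 0.08 × 9.8 = 0.784 m/s².
v = √(2a·d) = √(2 × 0.784 × 90) = √141.120 = 11.8794 m/s.

Initial speed ≈ 12 m/s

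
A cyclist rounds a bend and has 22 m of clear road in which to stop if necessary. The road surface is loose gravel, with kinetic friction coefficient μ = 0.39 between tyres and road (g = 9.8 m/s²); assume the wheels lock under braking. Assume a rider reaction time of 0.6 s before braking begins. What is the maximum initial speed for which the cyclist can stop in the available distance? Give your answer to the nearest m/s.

a = μg = 0.39 × 9.8 = 3.822 m/s².
Stopping distance: v·t_r + v²/(2a) = 22 with t_r = 0.6 s and a = 3.822 m/s².
So v² + 4.586 v − 168.17 = 0.
Positive root: v = −a·t_r + √((a·t_r)² + 2a·d) = −2.293 + √(5.258 + 168.17) = 10.8762 m/s.

Maximum speed ≈ 11 m/s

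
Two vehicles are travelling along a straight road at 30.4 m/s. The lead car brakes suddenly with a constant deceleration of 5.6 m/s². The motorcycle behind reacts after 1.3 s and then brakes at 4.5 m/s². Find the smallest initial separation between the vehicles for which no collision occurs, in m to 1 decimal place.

Minimum gap ≈ 59.7 m

Leader travels v²/(2a_L) = 924.160 / 11.200 = 82.514 m before stopping.
Follower covers v·t_r = 30.4000 × 1.3 = 39.520 m while reacting, then v²/(2a_F) = 924.160 / 9.000 = 102.684 m while braking, for a total of 39.520 + 102.684 = 142.204 m.
Since a_F ≤ a_L and the follower starts braking later, the follower is never slower than the leader, so the closest approach is when both have stopped.
Minimum gap = 142.204 − 82.514 = 59.690 m.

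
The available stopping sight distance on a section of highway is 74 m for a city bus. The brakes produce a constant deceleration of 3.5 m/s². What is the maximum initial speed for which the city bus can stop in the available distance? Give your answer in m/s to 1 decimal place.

Maximum speed ≈ 22.8 m/s

v²/(2a) = d ⇒ v = √(2 × 3.500 × 74) = √518.00 = 22.7596 m/s.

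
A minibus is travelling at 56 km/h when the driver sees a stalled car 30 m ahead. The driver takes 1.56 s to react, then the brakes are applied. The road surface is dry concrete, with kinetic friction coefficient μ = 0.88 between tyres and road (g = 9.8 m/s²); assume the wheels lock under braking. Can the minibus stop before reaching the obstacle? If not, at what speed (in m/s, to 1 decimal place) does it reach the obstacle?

56 km/h ÷ 3.6 = 15.5556 m/s.
a = μg = 0.88 × 9.8 = 8.624 m/s².
Reaction distance = 15.5556 × 1.56 = 24.267 m.
Braking distance needed to stop: v²/(2a) = 241.977 / 17.248 = 14.029 m, so total needed = 24.267 + 14.029 = 38.296 m > 30 m — it cannot stop.
Distance remaining when braking begins: 30 − 24.267 = 5.733 m.
v² = v₀² − 2a·d = 241.977 − 2 × 8.624 × 5.733 = 143.094 m²/s².
v = √143.094 = 11.962 m/s.

No — it strikes the obstacle at 12.0 m/s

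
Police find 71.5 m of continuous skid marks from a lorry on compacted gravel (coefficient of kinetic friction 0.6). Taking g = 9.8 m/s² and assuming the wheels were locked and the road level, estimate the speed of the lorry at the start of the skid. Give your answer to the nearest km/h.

Initial speed ≈ 104 km/h

Deceleration a = μg = 0.6 × 9.8 = 5.880 m/s².
v = √(2a·d) = √(2 × 5.880 × 71.5) = √840.840 = 28.9972 m/s.
= 28.9972 × 3.6 = 104.390 km/h.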